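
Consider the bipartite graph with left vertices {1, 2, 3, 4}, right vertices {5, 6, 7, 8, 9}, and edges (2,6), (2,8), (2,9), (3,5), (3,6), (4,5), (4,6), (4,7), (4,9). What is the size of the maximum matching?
3 (matching: (2,8), (3,6), (4,9); upper bound min(|L|,|R|) = min(4,5) = 4)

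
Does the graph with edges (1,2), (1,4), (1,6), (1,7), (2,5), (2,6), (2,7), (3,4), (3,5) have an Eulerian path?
Yes — and in fact it has an Eulerian circuit (the graph is connected and all 7 vertices have even degree)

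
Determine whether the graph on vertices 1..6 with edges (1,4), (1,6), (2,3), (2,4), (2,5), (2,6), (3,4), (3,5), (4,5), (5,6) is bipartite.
No (odd cycle of length 3: 2 -> 6 -> 5 -> 2)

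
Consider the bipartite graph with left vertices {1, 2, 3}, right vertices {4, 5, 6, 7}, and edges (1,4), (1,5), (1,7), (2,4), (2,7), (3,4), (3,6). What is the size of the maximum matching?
3 (matching: (1,5), (2,7), (3,6); upper bound min(|L|,|R|) = min(3,4) = 3)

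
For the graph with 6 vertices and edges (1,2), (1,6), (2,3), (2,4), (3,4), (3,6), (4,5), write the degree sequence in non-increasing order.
[3, 3, 3, 2, 2, 1] (degrees: deg(1)=2, deg(2)=3, deg(3)=3, deg(4)=3, deg(5)=1, deg(6)=2)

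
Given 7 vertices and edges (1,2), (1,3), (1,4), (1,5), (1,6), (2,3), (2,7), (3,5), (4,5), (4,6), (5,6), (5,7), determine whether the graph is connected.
Yes (BFS from 1 visits [1, 2, 3, 4, 5, 6, 7] — all 7 vertices reached)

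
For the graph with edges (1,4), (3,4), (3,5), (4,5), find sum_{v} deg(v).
8 (handshake: sum of degrees = 2|E| = 2 x 4 = 8)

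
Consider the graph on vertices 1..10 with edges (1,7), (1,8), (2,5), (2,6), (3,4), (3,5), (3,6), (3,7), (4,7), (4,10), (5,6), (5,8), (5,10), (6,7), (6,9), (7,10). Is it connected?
Yes (BFS from 1 visits [1, 7, 8, 3, 4, 6, 10, 5, 2, 9] — all 10 vertices reached)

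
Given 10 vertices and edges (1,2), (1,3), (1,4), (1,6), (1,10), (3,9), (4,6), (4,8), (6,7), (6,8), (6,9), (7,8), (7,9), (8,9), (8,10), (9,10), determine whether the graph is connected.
No, it has 2 components: {1, 2, 3, 4, 6, 7, 8, 9, 10}, {5}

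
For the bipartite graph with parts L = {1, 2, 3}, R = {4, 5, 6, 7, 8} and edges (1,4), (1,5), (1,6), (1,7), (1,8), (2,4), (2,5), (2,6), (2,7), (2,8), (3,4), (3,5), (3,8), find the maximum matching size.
3 (matching: (1,6), (2,7), (3,8); upper bound min(|L|,|R|) = min(3,5) = 3)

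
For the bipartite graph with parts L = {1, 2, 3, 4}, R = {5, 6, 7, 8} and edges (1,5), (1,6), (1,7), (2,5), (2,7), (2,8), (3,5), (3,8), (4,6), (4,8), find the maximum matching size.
4 (matching: (1,7), (2,8), (3,5), (4,6); upper bound min(|L|,|R|) = min(4,4) = 4)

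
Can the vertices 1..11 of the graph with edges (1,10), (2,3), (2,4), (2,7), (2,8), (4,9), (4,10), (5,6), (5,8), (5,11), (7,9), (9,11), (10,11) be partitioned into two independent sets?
Yes. Partition: {1, 3, 4, 6, 7, 8, 11}, {2, 5, 9, 10}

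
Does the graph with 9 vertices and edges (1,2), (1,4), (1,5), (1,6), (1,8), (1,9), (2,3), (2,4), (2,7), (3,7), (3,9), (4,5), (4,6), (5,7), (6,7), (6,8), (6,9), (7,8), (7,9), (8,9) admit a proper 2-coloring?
No (odd cycle of length 3: 6 -> 1 -> 4 -> 6)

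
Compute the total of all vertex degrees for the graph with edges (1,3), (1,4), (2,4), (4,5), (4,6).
10 (handshake: sum of degrees = 2|E| = 2 x 5 = 10)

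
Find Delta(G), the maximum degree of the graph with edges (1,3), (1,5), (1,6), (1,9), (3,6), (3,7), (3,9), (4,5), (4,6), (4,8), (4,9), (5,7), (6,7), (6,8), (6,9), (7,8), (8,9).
6 (attained at vertex 6)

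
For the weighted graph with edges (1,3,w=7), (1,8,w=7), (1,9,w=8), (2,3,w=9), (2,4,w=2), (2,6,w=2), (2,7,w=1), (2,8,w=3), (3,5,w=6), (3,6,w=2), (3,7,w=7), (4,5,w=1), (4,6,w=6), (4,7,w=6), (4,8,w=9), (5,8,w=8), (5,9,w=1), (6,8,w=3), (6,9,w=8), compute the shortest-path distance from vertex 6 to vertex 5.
5 (path: 6 -> 2 -> 4 -> 5; weights 2 + 2 + 1 = 5)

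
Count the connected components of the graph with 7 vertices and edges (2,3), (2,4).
5 (components: {1}, {2, 3, 4}, {5}, {6}, {7})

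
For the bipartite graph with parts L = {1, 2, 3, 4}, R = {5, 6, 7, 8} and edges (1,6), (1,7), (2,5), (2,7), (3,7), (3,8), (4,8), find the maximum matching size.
4 (matching: (1,6), (2,5), (3,7), (4,8); upper bound min(|L|,|R|) = min(4,4) = 4)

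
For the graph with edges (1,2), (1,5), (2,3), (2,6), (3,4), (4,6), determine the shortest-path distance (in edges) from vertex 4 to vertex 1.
3 (path: 4 -> 6 -> 2 -> 1, 3 edges)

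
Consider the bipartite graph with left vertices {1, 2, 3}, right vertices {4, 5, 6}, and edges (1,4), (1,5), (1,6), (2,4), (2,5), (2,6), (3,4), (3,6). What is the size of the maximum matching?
3 (matching: (1,6), (2,5), (3,4); upper bound min(|L|,|R|) = min(3,3) = 3)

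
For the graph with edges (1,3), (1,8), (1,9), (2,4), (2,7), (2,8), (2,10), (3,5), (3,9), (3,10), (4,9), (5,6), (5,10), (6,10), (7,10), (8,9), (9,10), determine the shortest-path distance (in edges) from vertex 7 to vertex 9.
2 (path: 7 -> 10 -> 9, 2 edges)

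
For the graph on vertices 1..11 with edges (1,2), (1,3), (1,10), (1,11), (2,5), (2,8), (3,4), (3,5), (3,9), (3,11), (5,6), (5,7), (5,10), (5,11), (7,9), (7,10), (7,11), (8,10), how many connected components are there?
1 (components: {1, 2, 3, 4, 5, 6, 7, 8, 9, 10, 11})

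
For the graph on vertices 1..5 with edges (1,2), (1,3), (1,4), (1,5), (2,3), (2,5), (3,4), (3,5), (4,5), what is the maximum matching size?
2 (matching: (1,4), (3,5); upper bound floor(n/2) = floor(5/2) = 2)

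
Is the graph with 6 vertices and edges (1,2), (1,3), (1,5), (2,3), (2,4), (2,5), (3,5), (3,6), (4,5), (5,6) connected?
Yes (BFS from 1 visits [1, 2, 3, 5, 4, 6] — all 6 vertices reached)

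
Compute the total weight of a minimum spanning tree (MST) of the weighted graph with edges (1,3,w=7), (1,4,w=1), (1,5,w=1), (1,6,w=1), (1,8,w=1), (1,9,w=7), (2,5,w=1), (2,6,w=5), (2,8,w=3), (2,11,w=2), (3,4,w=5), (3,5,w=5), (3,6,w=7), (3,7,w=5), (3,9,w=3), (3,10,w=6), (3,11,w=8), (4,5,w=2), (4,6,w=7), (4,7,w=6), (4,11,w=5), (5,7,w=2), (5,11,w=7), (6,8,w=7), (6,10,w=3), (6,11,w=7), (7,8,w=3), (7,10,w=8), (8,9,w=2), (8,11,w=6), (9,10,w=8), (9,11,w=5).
17 (MST edges: (1,4,w=1), (1,5,w=1), (1,6,w=1), (1,8,w=1), (2,5,w=1), (2,11,w=2), (3,9,w=3), (5,7,w=2), (6,10,w=3), (8,9,w=2); sum of weights 1 + 1 + 1 + 1 + 1 + 2 + 3 + 2 + 3 + 2 = 17)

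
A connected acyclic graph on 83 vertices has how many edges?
82 (A tree on V vertices has V - 1 edges, so 83 - 1 = 82)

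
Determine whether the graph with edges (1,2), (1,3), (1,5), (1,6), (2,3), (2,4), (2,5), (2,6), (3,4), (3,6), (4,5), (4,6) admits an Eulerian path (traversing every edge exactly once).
Yes (the graph is connected and exactly 2 vertices have odd degree: {2, 5}; any Eulerian path must start and end at those)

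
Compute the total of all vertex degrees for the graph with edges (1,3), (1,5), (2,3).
6 (handshake: sum of degrees = 2|E| = 2 x 3 = 6)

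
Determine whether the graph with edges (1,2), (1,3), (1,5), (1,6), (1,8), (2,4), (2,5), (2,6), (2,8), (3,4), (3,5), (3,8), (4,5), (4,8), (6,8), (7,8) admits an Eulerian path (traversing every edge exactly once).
No (4 vertices have odd degree: {1, 2, 6, 7}; Eulerian path requires 0 or 2)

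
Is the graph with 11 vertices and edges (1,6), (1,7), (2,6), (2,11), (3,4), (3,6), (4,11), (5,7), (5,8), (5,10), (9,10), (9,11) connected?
Yes (BFS from 1 visits [1, 6, 7, 2, 3, 5, 11, 4, 8, 10, 9] — all 11 vertices reached)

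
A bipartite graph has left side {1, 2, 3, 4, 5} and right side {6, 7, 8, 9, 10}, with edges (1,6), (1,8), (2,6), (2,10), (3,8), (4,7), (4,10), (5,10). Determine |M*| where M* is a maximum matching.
4 (matching: (1,8), (2,6), (4,7), (5,10); upper bound min(|L|,|R|) = min(5,5) = 5)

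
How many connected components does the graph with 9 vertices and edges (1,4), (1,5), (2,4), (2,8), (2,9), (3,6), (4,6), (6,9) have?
2 (components: {1, 2, 3, 4, 5, 6, 8, 9}, {7})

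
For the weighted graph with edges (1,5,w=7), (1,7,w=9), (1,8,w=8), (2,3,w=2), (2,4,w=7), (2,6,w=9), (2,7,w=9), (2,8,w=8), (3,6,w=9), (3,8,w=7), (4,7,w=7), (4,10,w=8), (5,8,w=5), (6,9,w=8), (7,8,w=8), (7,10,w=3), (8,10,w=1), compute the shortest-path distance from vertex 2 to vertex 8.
8 (path: 2 -> 8; weights 8 = 8)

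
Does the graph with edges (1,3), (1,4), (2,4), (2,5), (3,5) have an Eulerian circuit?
Yes (the graph is connected and all 5 vertices have even degree)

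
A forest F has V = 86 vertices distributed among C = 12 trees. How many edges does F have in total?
74 (Each of the 12 component trees on V_i vertices has V_i - 1 edges; summing gives V - C = 86 - 12 = 74)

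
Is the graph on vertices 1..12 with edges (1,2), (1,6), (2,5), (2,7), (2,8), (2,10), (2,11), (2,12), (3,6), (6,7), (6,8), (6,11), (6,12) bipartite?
Yes. Partition: {1, 3, 4, 5, 7, 8, 9, 10, 11, 12}, {2, 6}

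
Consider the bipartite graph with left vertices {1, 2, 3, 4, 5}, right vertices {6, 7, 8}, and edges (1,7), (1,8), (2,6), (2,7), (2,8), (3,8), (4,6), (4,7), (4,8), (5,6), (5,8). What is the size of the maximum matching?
3 (matching: (1,8), (2,7), (4,6); upper bound min(|L|,|R|) = min(5,3) = 3)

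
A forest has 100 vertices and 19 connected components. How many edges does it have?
81 (Each of the 19 component trees on V_i vertices has V_i - 1 edges; summing gives V - C = 100 - 19 = 81)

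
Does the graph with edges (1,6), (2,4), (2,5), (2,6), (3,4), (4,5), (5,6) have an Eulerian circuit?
No (6 vertices have odd degree: {1, 2, 3, 4, 5, 6}; Eulerian circuit requires 0)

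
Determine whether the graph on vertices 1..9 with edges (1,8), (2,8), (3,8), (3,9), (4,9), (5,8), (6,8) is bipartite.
Yes. Partition: {1, 2, 3, 4, 5, 6, 7}, {8, 9}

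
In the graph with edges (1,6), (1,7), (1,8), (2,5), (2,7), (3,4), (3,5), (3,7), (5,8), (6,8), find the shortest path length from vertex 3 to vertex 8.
2 (path: 3 -> 5 -> 8, 2 edges)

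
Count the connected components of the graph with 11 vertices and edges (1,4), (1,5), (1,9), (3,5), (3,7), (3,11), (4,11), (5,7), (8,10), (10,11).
3 (components: {1, 3, 4, 5, 7, 8, 9, 10, 11}, {2}, {6})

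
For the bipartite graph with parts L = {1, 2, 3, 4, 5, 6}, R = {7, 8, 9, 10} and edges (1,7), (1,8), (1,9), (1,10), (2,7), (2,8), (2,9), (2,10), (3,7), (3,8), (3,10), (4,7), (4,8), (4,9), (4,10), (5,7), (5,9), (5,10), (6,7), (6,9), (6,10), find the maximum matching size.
4 (matching: (1,10), (2,9), (3,8), (4,7); upper bound min(|L|,|R|) = min(6,4) = 4)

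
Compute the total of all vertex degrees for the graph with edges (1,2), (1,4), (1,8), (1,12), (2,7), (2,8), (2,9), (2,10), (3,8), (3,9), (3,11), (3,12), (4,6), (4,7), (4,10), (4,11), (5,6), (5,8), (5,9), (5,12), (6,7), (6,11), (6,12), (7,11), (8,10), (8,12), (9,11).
54 (handshake: sum of degrees = 2|E| = 2 x 27 = 54)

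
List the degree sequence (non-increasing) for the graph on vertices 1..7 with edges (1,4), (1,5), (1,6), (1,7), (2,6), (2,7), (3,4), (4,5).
[4, 3, 2, 2, 2, 2, 1] (degrees: deg(1)=4, deg(2)=2, deg(3)=1, deg(4)=3, deg(5)=2, deg(6)=2, deg(7)=2)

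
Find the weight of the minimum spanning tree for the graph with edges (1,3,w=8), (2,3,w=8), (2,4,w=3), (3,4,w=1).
12 (MST edges: (1,3,w=8), (2,4,w=3), (3,4,w=1); sum of weights 8 + 3 + 1 = 12)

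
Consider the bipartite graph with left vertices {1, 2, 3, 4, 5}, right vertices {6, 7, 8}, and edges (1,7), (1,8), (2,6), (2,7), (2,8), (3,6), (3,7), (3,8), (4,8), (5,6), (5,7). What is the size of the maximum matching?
3 (matching: (1,8), (2,7), (3,6); upper bound min(|L|,|R|) = min(5,3) = 3)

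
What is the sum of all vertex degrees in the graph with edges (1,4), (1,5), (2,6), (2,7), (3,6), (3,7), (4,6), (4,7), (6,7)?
18 (handshake: sum of degrees = 2|E| = 2 x 9 = 18)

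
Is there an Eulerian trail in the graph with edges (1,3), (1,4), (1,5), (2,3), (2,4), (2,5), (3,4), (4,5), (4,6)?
No (6 vertices have odd degree: {1, 2, 3, 4, 5, 6}; Eulerian path requires 0 or 2)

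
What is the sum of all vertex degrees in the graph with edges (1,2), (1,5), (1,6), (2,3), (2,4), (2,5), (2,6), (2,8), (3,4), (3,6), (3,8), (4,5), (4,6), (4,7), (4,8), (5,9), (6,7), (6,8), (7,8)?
38 (handshake: sum of degrees = 2|E| = 2 x 19 = 38)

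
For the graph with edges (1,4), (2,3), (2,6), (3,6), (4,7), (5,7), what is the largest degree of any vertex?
2 (attained at vertices 2, 3, 4, 6, 7)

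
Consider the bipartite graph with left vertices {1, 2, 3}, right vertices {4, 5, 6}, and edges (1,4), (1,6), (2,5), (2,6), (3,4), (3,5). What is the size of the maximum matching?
3 (matching: (1,6), (2,5), (3,4); upper bound min(|L|,|R|) = min(3,3) = 3)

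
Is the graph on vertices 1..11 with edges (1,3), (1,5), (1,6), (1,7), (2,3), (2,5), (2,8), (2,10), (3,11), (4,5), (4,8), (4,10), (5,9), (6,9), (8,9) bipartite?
Yes. Partition: {1, 2, 4, 9, 11}, {3, 5, 6, 7, 8, 10}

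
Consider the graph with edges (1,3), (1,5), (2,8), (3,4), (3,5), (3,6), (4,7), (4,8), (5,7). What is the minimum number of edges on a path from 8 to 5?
3 (path: 8 -> 4 -> 3 -> 5, 3 edges)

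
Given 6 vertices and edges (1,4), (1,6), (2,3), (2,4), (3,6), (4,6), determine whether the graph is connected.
No, it has 2 components: {1, 2, 3, 4, 6}, {5}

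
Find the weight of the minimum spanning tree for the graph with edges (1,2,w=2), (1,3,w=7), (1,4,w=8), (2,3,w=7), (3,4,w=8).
17 (MST edges: (1,2,w=2), (1,3,w=7), (1,4,w=8); sum of weights 2 + 7 + 8 = 17)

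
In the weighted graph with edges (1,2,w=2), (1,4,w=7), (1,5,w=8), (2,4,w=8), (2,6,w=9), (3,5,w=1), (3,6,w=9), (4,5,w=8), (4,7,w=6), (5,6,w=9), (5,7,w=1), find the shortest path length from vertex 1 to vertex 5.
8 (path: 1 -> 5; weights 8 = 8)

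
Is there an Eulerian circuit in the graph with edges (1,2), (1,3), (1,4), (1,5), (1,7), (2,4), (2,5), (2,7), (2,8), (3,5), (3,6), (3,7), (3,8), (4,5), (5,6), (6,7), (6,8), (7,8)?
No (6 vertices have odd degree: {1, 2, 3, 4, 5, 7}; Eulerian circuit requires 0)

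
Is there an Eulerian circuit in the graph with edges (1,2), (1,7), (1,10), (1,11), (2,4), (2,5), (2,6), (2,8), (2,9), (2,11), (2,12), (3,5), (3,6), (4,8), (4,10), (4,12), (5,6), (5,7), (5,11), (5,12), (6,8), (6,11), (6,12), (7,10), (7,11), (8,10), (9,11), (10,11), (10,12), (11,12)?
Yes (the graph is connected and all 12 vertices have even degree)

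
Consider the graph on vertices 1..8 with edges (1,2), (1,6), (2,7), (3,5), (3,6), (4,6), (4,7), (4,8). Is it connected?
Yes (BFS from 1 visits [1, 2, 6, 7, 3, 4, 5, 8] — all 8 vertices reached)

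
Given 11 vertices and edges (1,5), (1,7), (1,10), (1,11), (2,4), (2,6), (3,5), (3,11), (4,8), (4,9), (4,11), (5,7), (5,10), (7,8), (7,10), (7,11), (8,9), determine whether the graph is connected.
Yes (BFS from 1 visits [1, 5, 7, 10, 11, 3, 8, 4, 9, 2, 6] — all 11 vertices reached)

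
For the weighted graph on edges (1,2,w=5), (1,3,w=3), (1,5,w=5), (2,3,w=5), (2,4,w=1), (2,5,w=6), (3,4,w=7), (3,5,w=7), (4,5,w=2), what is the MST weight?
11 (MST edges: (1,2,w=5), (1,3,w=3), (2,4,w=1), (4,5,w=2); sum of weights 5 + 3 + 1 + 2 = 11)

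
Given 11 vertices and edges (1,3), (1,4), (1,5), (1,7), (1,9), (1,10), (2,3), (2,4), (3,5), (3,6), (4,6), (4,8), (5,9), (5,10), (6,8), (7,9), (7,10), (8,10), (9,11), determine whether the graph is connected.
Yes (BFS from 1 visits [1, 3, 4, 5, 7, 9, 10, 2, 6, 8, 11] — all 11 vertices reached)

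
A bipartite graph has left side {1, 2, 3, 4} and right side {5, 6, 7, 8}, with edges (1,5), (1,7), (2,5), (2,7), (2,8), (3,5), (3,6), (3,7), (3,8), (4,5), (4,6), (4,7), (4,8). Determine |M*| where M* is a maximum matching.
4 (matching: (1,7), (2,8), (3,6), (4,5); upper bound min(|L|,|R|) = min(4,4) = 4)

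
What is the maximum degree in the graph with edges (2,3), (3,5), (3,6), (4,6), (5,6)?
3 (attained at vertices 3, 6)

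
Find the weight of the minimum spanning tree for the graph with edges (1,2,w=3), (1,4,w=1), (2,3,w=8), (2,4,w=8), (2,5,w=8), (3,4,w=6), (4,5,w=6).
16 (MST edges: (1,2,w=3), (1,4,w=1), (3,4,w=6), (4,5,w=6); sum of weights 3 + 1 + 6 + 6 = 16)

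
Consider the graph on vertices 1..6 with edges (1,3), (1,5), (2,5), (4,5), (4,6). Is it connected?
Yes (BFS from 1 visits [1, 3, 5, 2, 4, 6] — all 6 vertices reached)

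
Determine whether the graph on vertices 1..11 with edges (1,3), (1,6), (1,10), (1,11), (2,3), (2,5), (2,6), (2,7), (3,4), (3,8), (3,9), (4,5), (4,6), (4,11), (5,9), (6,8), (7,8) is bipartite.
Yes. Partition: {1, 2, 4, 8, 9}, {3, 5, 6, 7, 10, 11}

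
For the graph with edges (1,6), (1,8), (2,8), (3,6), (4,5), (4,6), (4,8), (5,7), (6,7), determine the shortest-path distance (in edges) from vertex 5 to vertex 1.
3 (path: 5 -> 7 -> 6 -> 1, 3 edges)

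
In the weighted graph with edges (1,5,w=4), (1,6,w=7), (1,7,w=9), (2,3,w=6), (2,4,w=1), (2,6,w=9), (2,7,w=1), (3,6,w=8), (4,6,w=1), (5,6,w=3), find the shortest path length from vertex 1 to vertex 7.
9 (path: 1 -> 7; weights 9 = 9)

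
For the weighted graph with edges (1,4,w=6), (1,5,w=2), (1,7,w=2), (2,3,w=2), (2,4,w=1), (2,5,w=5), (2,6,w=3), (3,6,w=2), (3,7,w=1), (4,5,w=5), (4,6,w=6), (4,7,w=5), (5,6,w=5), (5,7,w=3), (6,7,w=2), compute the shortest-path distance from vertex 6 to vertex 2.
3 (path: 6 -> 2; weights 3 = 3)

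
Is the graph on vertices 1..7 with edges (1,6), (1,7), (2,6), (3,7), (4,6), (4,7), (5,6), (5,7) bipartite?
Yes. Partition: {1, 2, 3, 4, 5}, {6, 7}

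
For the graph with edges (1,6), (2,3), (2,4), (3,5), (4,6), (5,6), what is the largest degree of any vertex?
3 (attained at vertex 6)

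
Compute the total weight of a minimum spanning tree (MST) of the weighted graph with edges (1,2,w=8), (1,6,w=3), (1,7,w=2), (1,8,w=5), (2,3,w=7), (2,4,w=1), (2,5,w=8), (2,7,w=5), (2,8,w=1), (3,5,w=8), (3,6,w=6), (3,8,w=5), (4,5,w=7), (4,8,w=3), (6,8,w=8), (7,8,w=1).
20 (MST edges: (1,6,w=3), (1,7,w=2), (2,4,w=1), (2,8,w=1), (3,8,w=5), (4,5,w=7), (7,8,w=1); sum of weights 3 + 2 + 1 + 1 + 5 + 7 + 1 = 20)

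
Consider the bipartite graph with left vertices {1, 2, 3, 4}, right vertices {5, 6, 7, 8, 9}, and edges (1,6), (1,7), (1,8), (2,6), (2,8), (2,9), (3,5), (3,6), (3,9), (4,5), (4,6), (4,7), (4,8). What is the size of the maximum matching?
4 (matching: (1,8), (2,9), (3,6), (4,7); upper bound min(|L|,|R|) = min(4,5) = 4)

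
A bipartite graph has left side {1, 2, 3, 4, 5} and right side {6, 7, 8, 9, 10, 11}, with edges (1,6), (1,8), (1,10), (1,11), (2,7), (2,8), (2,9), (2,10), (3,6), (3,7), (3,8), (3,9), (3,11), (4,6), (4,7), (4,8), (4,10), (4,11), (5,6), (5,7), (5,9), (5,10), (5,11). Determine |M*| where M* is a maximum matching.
5 (matching: (1,11), (2,10), (3,9), (4,8), (5,7); upper bound min(|L|,|R|) = min(5,6) = 5)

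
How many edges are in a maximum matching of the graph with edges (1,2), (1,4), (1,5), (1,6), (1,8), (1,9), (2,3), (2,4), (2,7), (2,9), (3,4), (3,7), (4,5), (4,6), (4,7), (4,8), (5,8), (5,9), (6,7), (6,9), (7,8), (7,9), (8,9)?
4 (matching: (2,3), (4,5), (6,9), (7,8); upper bound floor(n/2) = floor(9/2) = 4)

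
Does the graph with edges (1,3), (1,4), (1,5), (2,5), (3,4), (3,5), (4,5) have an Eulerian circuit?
No (4 vertices have odd degree: {1, 2, 3, 4}; Eulerian circuit requires 0)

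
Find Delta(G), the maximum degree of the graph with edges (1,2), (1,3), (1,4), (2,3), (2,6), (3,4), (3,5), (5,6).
4 (attained at vertex 3)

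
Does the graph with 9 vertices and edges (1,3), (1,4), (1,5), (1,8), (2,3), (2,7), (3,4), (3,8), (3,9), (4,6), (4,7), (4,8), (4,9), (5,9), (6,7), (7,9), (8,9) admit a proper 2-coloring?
No (odd cycle of length 3: 8 -> 1 -> 3 -> 8)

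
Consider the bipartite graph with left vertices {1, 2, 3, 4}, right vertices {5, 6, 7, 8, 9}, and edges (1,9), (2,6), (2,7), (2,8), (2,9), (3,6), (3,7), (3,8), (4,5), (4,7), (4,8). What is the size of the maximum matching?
4 (matching: (1,9), (2,8), (3,6), (4,7); upper bound min(|L|,|R|) = min(4,5) = 4)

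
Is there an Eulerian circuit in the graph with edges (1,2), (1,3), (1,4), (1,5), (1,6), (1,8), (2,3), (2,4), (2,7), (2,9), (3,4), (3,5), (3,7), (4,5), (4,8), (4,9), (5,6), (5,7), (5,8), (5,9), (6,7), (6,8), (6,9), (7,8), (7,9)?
No (6 vertices have odd degree: {2, 3, 5, 6, 8, 9}; Eulerian circuit requires 0)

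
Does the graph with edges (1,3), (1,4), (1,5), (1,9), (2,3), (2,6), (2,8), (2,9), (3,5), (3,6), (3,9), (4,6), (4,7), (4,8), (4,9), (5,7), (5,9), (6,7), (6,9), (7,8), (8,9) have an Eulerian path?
No (4 vertices have odd degree: {3, 4, 6, 9}; Eulerian path requires 0 or 2)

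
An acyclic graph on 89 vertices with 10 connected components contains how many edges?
79 (Each of the 10 component trees on V_i vertices has V_i - 1 edges; summing gives V - C = 89 - 10 = 79)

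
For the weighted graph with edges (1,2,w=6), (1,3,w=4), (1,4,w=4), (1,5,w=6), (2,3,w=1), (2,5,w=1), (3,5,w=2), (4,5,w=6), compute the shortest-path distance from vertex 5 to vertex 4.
6 (path: 5 -> 4; weights 6 = 6)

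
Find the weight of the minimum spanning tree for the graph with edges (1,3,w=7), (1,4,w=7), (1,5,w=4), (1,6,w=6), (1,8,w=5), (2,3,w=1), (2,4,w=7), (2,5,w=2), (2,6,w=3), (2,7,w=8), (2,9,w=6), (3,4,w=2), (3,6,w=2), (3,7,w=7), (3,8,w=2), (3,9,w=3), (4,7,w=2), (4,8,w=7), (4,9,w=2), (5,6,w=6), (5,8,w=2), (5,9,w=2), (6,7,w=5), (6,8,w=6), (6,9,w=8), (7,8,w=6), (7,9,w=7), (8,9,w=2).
17 (MST edges: (1,5,w=4), (2,3,w=1), (2,5,w=2), (3,4,w=2), (3,6,w=2), (3,8,w=2), (4,7,w=2), (4,9,w=2); sum of weights 4 + 1 + 2 + 2 + 2 + 2 + 2 + 2 = 17)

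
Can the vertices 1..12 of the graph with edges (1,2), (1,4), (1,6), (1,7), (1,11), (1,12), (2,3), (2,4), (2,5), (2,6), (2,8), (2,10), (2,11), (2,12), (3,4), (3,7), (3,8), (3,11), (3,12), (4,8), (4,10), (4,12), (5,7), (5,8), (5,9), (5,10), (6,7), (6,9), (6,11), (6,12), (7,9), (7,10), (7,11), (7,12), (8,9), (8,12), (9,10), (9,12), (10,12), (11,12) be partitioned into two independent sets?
No (odd cycle of length 3: 12 -> 1 -> 6 -> 12)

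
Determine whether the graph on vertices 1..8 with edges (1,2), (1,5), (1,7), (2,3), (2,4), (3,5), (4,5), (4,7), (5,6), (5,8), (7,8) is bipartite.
Yes. Partition: {1, 3, 4, 6, 8}, {2, 5, 7}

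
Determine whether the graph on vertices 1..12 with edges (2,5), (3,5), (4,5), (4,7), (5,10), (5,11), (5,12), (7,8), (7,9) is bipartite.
Yes. Partition: {1, 2, 3, 4, 6, 8, 9, 10, 11, 12}, {5, 7}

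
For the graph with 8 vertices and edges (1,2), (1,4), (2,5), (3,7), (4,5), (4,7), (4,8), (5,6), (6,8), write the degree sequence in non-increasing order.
[4, 3, 2, 2, 2, 2, 2, 1] (degrees: deg(1)=2, deg(2)=2, deg(3)=1, deg(4)=4, deg(5)=3, deg(6)=2, deg(7)=2, deg(8)=2)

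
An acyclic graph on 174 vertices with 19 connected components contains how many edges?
155 (Each of the 19 component trees on V_i vertices has V_i - 1 edges; summing gives V - C = 174 - 19 = 155)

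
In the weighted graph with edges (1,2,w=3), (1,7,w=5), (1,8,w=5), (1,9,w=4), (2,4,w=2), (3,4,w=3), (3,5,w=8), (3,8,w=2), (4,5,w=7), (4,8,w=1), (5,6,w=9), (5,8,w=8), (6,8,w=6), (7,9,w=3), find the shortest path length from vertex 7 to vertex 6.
16 (path: 7 -> 1 -> 8 -> 6; weights 5 + 5 + 6 = 16)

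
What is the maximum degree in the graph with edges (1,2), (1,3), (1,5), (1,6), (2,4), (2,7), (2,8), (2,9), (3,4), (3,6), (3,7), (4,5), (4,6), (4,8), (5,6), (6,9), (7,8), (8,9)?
5 (attained at vertices 2, 4, 6)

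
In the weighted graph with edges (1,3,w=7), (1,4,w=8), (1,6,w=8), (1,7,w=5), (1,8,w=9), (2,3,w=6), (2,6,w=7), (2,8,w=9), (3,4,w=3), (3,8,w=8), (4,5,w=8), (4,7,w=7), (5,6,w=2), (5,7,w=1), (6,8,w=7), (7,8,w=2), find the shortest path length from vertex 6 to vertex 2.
7 (path: 6 -> 2; weights 7 = 7)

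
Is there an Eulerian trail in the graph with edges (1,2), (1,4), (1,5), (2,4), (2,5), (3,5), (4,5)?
No (4 vertices have odd degree: {1, 2, 3, 4}; Eulerian path requires 0 or 2)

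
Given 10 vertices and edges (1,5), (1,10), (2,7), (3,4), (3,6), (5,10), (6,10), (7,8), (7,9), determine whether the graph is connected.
No, it has 2 components: {1, 3, 4, 5, 6, 10}, {2, 7, 8, 9}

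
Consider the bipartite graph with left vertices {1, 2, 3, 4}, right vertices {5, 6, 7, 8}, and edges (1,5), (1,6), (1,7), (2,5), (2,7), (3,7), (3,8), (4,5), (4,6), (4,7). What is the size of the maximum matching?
4 (matching: (1,7), (2,5), (3,8), (4,6); upper bound min(|L|,|R|) = min(4,4) = 4)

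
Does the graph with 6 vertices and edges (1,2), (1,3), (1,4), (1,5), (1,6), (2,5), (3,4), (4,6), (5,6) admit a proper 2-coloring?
No (odd cycle of length 3: 4 -> 1 -> 6 -> 4)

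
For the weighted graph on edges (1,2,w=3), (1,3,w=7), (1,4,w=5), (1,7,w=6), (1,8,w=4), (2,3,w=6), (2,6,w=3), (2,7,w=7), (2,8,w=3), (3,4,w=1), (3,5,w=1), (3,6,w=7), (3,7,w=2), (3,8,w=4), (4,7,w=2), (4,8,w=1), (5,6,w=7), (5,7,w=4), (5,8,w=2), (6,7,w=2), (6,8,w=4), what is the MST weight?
13 (MST edges: (1,2,w=3), (2,6,w=3), (3,4,w=1), (3,5,w=1), (3,7,w=2), (4,8,w=1), (6,7,w=2); sum of weights 3 + 3 + 1 + 1 + 2 + 1 + 2 = 13)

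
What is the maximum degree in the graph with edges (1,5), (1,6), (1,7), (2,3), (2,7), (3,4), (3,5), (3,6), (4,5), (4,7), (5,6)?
4 (attained at vertices 3, 5)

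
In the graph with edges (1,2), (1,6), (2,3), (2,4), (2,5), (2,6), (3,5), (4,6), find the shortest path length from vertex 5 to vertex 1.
2 (path: 5 -> 2 -> 1, 2 edges)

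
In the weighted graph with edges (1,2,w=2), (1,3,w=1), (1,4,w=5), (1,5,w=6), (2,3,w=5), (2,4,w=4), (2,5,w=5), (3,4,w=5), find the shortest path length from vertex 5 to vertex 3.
7 (path: 5 -> 1 -> 3; weights 6 + 1 = 7)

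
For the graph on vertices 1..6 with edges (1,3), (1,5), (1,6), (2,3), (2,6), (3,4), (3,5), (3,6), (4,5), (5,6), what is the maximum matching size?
3 (matching: (1,5), (2,6), (3,4); upper bound floor(n/2) = floor(6/2) = 3)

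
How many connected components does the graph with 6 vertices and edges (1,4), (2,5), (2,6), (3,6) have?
2 (components: {1, 4}, {2, 3, 5, 6})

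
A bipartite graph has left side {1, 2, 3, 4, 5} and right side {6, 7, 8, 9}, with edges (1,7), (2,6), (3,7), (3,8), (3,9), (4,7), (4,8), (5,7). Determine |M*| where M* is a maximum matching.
4 (matching: (1,7), (2,6), (3,9), (4,8); upper bound min(|L|,|R|) = min(5,4) = 4)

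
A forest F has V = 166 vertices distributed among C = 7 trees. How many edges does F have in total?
159 (Each of the 7 component trees on V_i vertices has V_i - 1 edges; summing gives V - C = 166 - 7 = 159)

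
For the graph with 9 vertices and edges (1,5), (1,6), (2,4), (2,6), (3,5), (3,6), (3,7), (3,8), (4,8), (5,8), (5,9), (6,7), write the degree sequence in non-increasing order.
[4, 4, 4, 3, 2, 2, 2, 2, 1] (degrees: deg(1)=2, deg(2)=2, deg(3)=4, deg(4)=2, deg(5)=4, deg(6)=4, deg(7)=2, deg(8)=3, deg(9)=1)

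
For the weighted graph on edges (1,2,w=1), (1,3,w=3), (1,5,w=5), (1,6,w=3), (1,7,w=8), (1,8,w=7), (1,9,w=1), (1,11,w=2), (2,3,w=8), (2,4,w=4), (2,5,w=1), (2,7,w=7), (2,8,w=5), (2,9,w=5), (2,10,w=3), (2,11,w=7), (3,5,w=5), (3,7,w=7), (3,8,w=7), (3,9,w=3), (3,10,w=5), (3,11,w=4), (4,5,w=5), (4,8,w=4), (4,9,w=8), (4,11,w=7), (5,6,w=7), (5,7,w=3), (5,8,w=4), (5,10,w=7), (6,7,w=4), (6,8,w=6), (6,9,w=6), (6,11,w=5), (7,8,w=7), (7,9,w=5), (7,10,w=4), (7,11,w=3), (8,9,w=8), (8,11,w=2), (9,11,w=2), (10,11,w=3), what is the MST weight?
23 (MST edges: (1,2,w=1), (1,3,w=3), (1,6,w=3), (1,9,w=1), (1,11,w=2), (2,4,w=4), (2,5,w=1), (2,10,w=3), (5,7,w=3), (8,11,w=2); sum of weights 1 + 3 + 3 + 1 + 2 + 4 + 1 + 3 + 3 + 2 = 23)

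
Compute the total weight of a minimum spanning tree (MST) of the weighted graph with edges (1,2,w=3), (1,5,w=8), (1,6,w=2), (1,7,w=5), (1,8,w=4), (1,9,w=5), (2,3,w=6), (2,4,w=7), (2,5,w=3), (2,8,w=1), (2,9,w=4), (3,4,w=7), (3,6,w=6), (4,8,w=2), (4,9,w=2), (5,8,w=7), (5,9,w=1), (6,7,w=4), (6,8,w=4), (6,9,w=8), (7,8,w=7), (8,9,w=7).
21 (MST edges: (1,2,w=3), (1,6,w=2), (2,3,w=6), (2,8,w=1), (4,8,w=2), (4,9,w=2), (5,9,w=1), (6,7,w=4); sum of weights 3 + 2 + 6 + 1 + 2 + 2 + 1 + 4 = 21)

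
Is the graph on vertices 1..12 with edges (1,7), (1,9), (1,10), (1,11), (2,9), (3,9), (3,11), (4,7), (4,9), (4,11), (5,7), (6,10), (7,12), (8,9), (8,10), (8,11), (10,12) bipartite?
Yes. Partition: {1, 2, 3, 4, 5, 6, 8, 12}, {7, 9, 10, 11}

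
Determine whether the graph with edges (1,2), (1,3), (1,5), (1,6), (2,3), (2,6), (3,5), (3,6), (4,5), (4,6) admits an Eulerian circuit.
No (2 vertices have odd degree: {2, 5}; Eulerian circuit requires 0)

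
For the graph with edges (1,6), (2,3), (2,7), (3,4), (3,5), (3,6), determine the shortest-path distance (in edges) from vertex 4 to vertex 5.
2 (path: 4 -> 3 -> 5, 2 edges)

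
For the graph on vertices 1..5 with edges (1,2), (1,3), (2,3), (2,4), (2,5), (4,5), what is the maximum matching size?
2 (matching: (2,3), (4,5); upper bound floor(n/2) = floor(5/2) = 2)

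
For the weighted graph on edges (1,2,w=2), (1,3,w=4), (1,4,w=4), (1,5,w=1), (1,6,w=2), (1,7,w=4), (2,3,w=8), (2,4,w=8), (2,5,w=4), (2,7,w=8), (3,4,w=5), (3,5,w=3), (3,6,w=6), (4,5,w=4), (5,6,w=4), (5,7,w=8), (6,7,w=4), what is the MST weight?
16 (MST edges: (1,2,w=2), (1,4,w=4), (1,5,w=1), (1,6,w=2), (1,7,w=4), (3,5,w=3); sum of weights 2 + 4 + 1 + 2 + 4 + 3 = 16)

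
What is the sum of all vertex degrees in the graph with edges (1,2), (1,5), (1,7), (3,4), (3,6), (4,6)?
12 (handshake: sum of degrees = 2|E| = 2 x 6 = 12)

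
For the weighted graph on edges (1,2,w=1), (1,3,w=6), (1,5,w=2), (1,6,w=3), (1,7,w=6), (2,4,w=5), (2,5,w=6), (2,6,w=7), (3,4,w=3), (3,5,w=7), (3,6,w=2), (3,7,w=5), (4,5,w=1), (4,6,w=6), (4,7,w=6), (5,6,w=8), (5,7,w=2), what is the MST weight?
11 (MST edges: (1,2,w=1), (1,5,w=2), (1,6,w=3), (3,6,w=2), (4,5,w=1), (5,7,w=2); sum of weights 1 + 2 + 3 + 2 + 1 + 2 = 11)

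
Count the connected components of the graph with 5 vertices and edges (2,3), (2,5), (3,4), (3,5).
2 (components: {1}, {2, 3, 4, 5})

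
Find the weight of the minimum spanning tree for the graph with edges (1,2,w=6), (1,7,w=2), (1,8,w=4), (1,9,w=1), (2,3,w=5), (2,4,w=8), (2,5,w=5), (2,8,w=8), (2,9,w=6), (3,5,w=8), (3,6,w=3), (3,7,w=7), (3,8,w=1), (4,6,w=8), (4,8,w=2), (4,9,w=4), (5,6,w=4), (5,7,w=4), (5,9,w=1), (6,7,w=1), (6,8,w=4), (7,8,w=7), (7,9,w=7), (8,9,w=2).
15 (MST edges: (1,7,w=2), (1,9,w=1), (2,3,w=5), (3,8,w=1), (4,8,w=2), (5,9,w=1), (6,7,w=1), (8,9,w=2); sum of weights 2 + 1 + 5 + 1 + 2 + 1 + 1 + 2 = 15)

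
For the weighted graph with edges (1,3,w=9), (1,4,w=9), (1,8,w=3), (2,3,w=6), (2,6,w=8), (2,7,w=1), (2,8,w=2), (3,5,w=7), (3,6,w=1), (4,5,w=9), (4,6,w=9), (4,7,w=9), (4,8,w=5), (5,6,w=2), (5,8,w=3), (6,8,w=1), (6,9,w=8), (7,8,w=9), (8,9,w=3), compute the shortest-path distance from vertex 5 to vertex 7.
6 (path: 5 -> 8 -> 2 -> 7; weights 3 + 2 + 1 = 6)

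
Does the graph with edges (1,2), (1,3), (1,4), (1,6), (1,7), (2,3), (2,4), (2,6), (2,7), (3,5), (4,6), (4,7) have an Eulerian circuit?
No (6 vertices have odd degree: {1, 2, 3, 5, 6, 7}; Eulerian circuit requires 0)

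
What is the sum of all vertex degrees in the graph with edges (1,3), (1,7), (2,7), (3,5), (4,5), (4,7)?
12 (handshake: sum of degrees = 2|E| = 2 x 6 = 12)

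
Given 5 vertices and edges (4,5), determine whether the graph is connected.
No, it has 4 components: {1}, {2}, {3}, {4, 5}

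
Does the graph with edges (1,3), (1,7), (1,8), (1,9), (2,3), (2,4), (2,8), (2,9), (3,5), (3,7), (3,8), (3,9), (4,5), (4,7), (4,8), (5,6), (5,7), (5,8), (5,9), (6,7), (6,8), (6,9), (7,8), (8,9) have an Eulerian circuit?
Yes (the graph is connected and all 9 vertices have even degree)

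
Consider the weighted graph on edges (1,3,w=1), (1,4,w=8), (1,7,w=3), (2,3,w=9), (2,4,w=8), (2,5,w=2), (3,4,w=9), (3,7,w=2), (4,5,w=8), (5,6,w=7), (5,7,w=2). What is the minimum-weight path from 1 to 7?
3 (path: 1 -> 7; weights 3 = 3)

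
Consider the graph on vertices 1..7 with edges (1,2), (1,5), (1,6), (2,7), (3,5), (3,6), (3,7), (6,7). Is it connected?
No, it has 2 components: {1, 2, 3, 5, 6, 7}, {4}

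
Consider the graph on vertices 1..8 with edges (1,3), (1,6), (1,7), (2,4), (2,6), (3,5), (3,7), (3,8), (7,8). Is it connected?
Yes (BFS from 1 visits [1, 3, 6, 7, 5, 8, 2, 4] — all 8 vertices reached)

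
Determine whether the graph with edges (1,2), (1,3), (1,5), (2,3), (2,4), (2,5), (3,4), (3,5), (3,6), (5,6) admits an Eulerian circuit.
No (2 vertices have odd degree: {1, 3}; Eulerian circuit requires 0)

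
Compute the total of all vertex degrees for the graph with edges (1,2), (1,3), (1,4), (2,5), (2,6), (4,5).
12 (handshake: sum of degrees = 2|E| = 2 x 6 = 12)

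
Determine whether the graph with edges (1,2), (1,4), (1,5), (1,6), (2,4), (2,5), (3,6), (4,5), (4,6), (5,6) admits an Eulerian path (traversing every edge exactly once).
Yes (the graph is connected and exactly 2 vertices have odd degree: {2, 3}; any Eulerian path must start and end at those)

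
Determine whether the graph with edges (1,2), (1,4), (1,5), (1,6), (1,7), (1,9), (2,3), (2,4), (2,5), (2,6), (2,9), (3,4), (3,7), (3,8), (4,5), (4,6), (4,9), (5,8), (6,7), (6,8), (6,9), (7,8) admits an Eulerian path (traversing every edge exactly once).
Yes — and in fact it has an Eulerian circuit (the graph is connected and all 9 vertices have even degree)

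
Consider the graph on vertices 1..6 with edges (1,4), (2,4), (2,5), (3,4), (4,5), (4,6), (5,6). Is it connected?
Yes (BFS from 1 visits [1, 4, 2, 3, 5, 6] — all 6 vertices reached)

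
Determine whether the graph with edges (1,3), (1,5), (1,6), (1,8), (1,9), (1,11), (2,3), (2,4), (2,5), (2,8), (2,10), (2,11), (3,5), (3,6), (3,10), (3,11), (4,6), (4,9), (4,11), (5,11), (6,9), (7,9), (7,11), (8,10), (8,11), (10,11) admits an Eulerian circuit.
Yes (the graph is connected and all 11 vertices have even degree)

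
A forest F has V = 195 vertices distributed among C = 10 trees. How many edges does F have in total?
185 (Each of the 10 component trees on V_i vertices has V_i - 1 edges; summing gives V - C = 195 - 10 = 185)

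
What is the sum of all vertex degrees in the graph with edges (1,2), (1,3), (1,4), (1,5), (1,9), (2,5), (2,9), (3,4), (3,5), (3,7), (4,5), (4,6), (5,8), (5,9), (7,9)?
30 (handshake: sum of degrees = 2|E| = 2 x 15 = 30)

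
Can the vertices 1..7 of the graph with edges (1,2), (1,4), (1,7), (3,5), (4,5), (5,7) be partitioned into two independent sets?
Yes. Partition: {1, 5, 6}, {2, 3, 4, 7}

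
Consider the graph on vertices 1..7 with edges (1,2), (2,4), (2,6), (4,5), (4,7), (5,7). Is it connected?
No, it has 2 components: {1, 2, 4, 5, 6, 7}, {3}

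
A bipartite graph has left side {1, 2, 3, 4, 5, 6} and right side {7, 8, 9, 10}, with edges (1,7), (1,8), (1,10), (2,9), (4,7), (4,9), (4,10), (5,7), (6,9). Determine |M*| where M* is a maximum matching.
4 (matching: (1,8), (2,9), (4,10), (5,7); upper bound min(|L|,|R|) = min(6,4) = 4)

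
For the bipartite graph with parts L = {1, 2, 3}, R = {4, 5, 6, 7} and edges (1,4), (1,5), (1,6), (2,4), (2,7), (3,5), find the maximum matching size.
3 (matching: (1,6), (2,7), (3,5); upper bound min(|L|,|R|) = min(3,4) = 3)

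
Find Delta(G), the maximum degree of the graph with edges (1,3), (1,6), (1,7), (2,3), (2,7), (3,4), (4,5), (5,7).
3 (attained at vertices 1, 3, 7)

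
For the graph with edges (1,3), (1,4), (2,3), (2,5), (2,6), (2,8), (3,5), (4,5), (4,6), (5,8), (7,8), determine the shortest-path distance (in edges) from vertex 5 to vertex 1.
2 (path: 5 -> 3 -> 1, 2 edges)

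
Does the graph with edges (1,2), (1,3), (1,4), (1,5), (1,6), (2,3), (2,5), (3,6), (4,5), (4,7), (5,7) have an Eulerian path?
No (4 vertices have odd degree: {1, 2, 3, 4}; Eulerian path requires 0 or 2)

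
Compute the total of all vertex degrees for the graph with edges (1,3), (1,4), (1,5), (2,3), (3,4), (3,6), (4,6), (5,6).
16 (handshake: sum of degrees = 2|E| = 2 x 8 = 16)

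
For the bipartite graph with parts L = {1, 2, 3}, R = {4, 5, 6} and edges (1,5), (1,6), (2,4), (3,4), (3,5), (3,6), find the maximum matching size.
3 (matching: (1,6), (2,4), (3,5); upper bound min(|L|,|R|) = min(3,3) = 3)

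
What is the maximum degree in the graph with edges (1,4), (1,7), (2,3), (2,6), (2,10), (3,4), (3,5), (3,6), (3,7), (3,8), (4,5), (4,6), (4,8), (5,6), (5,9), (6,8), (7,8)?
6 (attained at vertex 3)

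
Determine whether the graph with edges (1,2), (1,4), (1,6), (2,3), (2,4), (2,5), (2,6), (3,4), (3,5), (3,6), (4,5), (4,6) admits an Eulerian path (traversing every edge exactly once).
No (4 vertices have odd degree: {1, 2, 4, 5}; Eulerian path requires 0 or 2)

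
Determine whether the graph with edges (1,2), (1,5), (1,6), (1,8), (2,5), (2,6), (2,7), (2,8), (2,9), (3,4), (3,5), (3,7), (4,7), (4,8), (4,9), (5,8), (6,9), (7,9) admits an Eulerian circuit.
No (2 vertices have odd degree: {3, 6}; Eulerian circuit requires 0)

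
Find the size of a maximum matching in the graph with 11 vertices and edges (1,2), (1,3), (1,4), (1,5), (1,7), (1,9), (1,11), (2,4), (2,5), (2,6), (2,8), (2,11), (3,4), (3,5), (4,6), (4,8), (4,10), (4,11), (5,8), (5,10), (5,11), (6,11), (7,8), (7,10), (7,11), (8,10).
5 (matching: (1,9), (2,8), (4,6), (5,11), (7,10); upper bound floor(n/2) = floor(11/2) = 5)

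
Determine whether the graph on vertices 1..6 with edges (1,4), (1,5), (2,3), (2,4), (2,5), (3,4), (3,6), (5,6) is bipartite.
No (odd cycle of length 3: 2 -> 4 -> 3 -> 2)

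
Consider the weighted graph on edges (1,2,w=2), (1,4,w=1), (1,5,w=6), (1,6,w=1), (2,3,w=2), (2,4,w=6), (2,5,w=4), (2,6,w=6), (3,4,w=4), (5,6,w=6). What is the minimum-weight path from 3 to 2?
2 (path: 3 -> 2; weights 2 = 2)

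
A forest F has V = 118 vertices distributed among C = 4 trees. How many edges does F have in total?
114 (Each of the 4 component trees on V_i vertices has V_i - 1 edges; summing gives V - C = 118 - 4 = 114)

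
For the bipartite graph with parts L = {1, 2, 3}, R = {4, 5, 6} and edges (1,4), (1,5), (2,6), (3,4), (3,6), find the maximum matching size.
3 (matching: (1,5), (2,6), (3,4); upper bound min(|L|,|R|) = min(3,3) = 3)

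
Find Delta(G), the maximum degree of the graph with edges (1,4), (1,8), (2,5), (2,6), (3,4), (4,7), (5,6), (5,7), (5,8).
4 (attained at vertex 5)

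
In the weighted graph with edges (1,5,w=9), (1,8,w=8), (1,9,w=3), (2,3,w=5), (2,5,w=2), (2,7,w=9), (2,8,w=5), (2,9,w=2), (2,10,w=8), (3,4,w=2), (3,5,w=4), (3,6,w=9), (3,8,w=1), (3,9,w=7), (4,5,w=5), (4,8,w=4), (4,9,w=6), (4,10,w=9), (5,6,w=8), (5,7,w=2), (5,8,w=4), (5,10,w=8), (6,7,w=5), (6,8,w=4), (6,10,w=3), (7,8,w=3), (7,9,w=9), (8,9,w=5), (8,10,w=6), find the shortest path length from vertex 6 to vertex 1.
12 (path: 6 -> 8 -> 1; weights 4 + 8 = 12)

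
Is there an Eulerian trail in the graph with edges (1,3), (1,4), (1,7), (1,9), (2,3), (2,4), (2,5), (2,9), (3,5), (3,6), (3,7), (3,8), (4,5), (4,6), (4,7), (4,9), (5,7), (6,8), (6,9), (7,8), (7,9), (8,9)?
Yes — and in fact it has an Eulerian circuit (the graph is connected and all 9 vertices have even degree)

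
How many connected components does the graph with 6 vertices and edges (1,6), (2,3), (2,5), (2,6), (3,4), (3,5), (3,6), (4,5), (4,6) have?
1 (components: {1, 2, 3, 4, 5, 6})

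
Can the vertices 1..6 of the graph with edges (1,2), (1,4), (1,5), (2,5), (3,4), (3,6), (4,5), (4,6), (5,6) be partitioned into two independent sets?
No (odd cycle of length 3: 5 -> 1 -> 2 -> 5)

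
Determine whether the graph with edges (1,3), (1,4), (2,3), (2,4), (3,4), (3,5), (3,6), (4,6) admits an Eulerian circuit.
No (2 vertices have odd degree: {3, 5}; Eulerian circuit requires 0)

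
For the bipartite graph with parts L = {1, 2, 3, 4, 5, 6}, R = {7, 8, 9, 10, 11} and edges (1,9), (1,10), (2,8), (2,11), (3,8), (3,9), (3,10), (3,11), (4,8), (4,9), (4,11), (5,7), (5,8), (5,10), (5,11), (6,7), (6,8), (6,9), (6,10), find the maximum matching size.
5 (matching: (1,10), (2,11), (3,9), (4,8), (5,7); upper bound min(|L|,|R|) = min(6,5) = 5)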